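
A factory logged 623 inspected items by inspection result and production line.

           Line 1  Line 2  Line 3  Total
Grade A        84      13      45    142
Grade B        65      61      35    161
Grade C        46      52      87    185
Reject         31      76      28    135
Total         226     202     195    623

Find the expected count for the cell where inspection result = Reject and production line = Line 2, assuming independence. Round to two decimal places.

43.77

Row total (Reject) = 135; column total (Line 2) = 202; grand total N = 623.
Expected count = (row total × column total) / N = 135 × 202 / 623 = 43.77.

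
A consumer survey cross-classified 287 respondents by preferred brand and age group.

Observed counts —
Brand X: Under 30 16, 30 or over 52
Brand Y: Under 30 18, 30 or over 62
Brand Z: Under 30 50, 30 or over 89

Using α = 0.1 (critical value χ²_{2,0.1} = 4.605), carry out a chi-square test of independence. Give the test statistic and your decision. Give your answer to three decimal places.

5.869; reject H₀

Row totals: 68, 80, 139. Column totals: 84, 203. Grand total N = 287.
Expected counts (row total × column total / N):
  Brand X, Under 30: 68×84/287 = 19.9024
  Brand X, 30 or over: 68×203/287 = 48.0976
  Brand Y, Under 30: 80×84/287 = 23.4146
  Brand Y, 30 or over: 80×203/287 = 56.5854
  Brand Z, Under 30: 139×84/287 = 40.6829
  Brand Z, 30 or over: 139×203/287 = 98.3171
Contributions (O − E)²/E:
  (16 − 19.9024)²/19.9024 = 0.7652
  (52 − 48.0976)²/48.0976 = 0.3166
  (18 − 23.4146)²/23.4146 = 1.2521
  (62 − 56.5854)²/56.5854 = 0.5181
  (50 − 40.6829)²/40.6829 = 2.1338
  (89 − 98.3171)²/98.3171 = 0.8829
χ² = 0.7652 + 0.3166 + 1.2521 + 0.5181 + 2.1338 + 0.8829 = 5.869
df = (3−1)(2−1) = 2. Since 5.869 > 4.605, reject the null hypothesis of independence at α = 0.1.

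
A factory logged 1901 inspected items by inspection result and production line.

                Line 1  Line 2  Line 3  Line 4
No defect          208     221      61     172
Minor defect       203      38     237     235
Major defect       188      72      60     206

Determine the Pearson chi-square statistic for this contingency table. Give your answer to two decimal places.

Row totals: 662, 713, 526. Column totals: 599, 331, 358, 613. Grand total N = 1901.
Expected counts (row total × column total / N):
  No defect, Line 1: 662×599/1901 = 208.5944
  No defect, Line 2: 662×331/1901 = 115.2667
  No defect, Line 3: 662×358/1901 = 124.6691
  No defect, Line 4: 662×613/1901 = 213.4698
  Minor defect, Line 1: 713×599/1901 = 224.6644
  Minor defect, Line 2: 713×331/1901 = 124.1468
  Minor defect, Line 3: 713×358/1901 = 134.2735
  Minor defect, Line 4: 713×613/1901 = 229.9153
  Major defect, Line 1: 526×599/1901 = 165.7412
  Major defect, Line 2: 526×331/1901 = 91.5865
  Major defect, Line 3: 526×358/1901 = 99.0573
  Major defect, Line 4: 526×613/1901 = 169.6149
Contributions (O − E)²/E:
  (208 − 208.5944)²/208.5944 = 0.0017
  (221 − 115.2667)²/115.2667 = 96.9884
  (61 − 124.6691)²/124.6691 = 32.5161
  (172 − 213.4698)²/213.4698 = 8.0561
  (203 − 224.6644)²/224.6644 = 2.0891
  (38 − 124.1468)²/124.1468 = 59.7782
  (237 − 134.2735)²/134.2735 = 78.5913
  (235 − 229.9153)²/229.9153 = 0.1125
  (188 − 165.7412)²/165.7412 = 2.9893
  (72 − 91.5865)²/91.5865 = 4.1887
  (60 − 99.0573)²/99.0573 = 15.3999
  (206 − 169.6149)²/169.6149 = 7.8052
χ² = 0.0017 + 96.9884 + 32.5161 + 8.0561 + 2.0891 + 59.7782 + 78.5913 + 0.1125 + 2.9893 + 4.1887 + 15.3999 + 7.8052 = 308.52

308.52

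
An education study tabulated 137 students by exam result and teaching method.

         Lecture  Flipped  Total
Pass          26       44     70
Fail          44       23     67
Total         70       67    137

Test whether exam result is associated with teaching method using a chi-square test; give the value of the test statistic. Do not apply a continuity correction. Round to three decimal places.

Grand total N = 137.
Expected counts (row total × column total / N):
  Pass, Lecture: 70×70/137 = 35.7664
  Pass, Flipped: 70×67/137 = 34.2336
  Fail, Lecture: 67×70/137 = 34.2336
  Fail, Flipped: 67×67/137 = 32.7664
Contributions (O − E)²/E:
  (26 − 35.7664)²/35.7664 = 2.6668
  (44 − 34.2336)²/34.2336 = 2.7862
  (44 − 34.2336)²/34.2336 = 2.7862
  (23 − 32.7664)²/32.7664 = 2.9110
χ² = 2.6668 + 2.7862 + 2.7862 + 2.9110 = 11.150

11.150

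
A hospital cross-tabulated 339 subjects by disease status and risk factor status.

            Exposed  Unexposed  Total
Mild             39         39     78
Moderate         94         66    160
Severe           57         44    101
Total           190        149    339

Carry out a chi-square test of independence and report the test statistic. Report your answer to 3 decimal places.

Grand total N = 339.
Expected counts (row total × column total / N):
  Mild, Exposed: 78×190/339 = 43.7168
  Mild, Unexposed: 78×149/339 = 34.2832
  Moderate, Exposed: 160×190/339 = 89.6755
  Moderate, Unexposed: 160×149/339 = 70.3245
  Severe, Exposed: 101×190/339 = 56.6077
  Severe, Unexposed: 101×149/339 = 44.3923
Contributions (O − E)²/E:
  (39 − 43.7168)²/43.7168 = 0.5089
  (39 − 34.2832)²/34.2832 = 0.6490
  (94 − 89.6755)²/89.6755 = 0.2085
  (66 − 70.3245)²/70.3245 = 0.2659
  (57 − 56.6077)²/56.6077 = 0.0027
  (44 − 44.3923)²/44.3923 = 0.0035
χ² = 0.5089 + 0.6490 + 0.2085 + 0.2659 + 0.0027 + 0.0035 = 1.639

1.639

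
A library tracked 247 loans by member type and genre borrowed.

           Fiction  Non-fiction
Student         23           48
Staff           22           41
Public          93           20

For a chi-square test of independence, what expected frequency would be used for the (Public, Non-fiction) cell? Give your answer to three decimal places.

49.866

Row total (Public) = 113; column total (Non-fiction) = 109; grand total N = 247.
Expected count = (row total × column total) / N = 113 × 109 / 247 = 49.866.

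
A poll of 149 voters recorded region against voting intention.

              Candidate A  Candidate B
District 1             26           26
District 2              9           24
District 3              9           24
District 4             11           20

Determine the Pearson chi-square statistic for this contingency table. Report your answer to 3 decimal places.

6.486

Row totals: 52, 33, 33, 31. Column totals: 55, 94. Grand total N = 149.
Expected counts (row total × column total / N):
  District 1, Candidate A: 52×55/149 = 19.1946
  District 1, Candidate B: 52×94/149 = 32.8054
  District 2, Candidate A: 33×55/149 = 12.1812
  District 2, Candidate B: 33×94/149 = 20.8188
  District 3, Candidate A: 33×55/149 = 12.1812
  District 3, Candidate B: 33×94/149 = 20.8188
  District 4, Candidate A: 31×55/149 = 11.4430
  District 4, Candidate B: 31×94/149 = 19.5570
Contributions (O − E)²/E:
  (26 − 19.1946)²/19.1946 = 2.4128
  (26 − 32.8054)²/32.8054 = 1.4118
  (9 − 12.1812)²/12.1812 = 0.8308
  (24 − 20.8188)²/20.8188 = 0.4861
  (9 − 12.1812)²/12.1812 = 0.8308
  (24 − 20.8188)²/20.8188 = 0.4861
  (11 − 11.4430)²/11.4430 = 0.0172
  (20 − 19.5570)²/19.5570 = 0.0100
χ² = 2.4128 + 1.4118 + 0.8308 + 0.4861 + 0.8308 + 0.4861 + 0.0172 + 0.0100 = 6.486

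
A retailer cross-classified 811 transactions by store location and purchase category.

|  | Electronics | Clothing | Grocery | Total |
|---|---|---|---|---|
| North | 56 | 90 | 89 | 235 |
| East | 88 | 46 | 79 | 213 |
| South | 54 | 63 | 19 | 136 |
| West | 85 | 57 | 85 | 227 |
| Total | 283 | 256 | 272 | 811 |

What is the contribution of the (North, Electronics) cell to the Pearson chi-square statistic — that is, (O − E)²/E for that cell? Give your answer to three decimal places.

8.246

Row total (North) = 235; column total (Electronics) = 283; N = 811.
Expected count E = 235 × 283 / 811 = 82.0037.
Contribution = (O − E)²/E = (56 − 82.0037)² / 82.0037 = 8.246.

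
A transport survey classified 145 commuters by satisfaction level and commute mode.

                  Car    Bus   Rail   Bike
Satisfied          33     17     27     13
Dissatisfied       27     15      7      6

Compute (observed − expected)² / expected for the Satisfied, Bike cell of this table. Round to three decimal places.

Row total (Satisfied) = 90; column total (Bike) = 19; N = 145.
Expected count E = 90 × 19 / 145 = 11.7931.
Contribution = (O − E)²/E = (13 − 11.7931)² / 11.7931 = 0.124.

0.124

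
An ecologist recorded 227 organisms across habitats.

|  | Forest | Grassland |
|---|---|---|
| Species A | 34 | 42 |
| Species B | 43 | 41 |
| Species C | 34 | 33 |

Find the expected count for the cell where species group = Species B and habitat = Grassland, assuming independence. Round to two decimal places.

42.93

Row total (Species B) = 84; column total (Grassland) = 116; grand total N = 227.
Expected count = (row total × column total) / N = 84 × 116 / 227 = 42.93.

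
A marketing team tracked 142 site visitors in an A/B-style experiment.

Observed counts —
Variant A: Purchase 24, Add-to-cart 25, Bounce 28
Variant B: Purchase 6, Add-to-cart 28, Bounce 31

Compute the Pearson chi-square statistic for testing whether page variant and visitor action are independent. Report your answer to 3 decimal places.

10.181

Row totals: 77, 65. Column totals: 30, 53, 59. Grand total N = 142.
Expected counts (row total × column total / N):
  Variant A, Purchase: 77×30/142 = 16.2676
  Variant A, Add-to-cart: 77×53/142 = 28.7394
  Variant A, Bounce: 77×59/142 = 31.9930
  Variant B, Purchase: 65×30/142 = 13.7324
  Variant B, Add-to-cart: 65×53/142 = 24.2606
  Variant B, Bounce: 65×59/142 = 27.0070
Contributions (O − E)²/E:
  (24 − 16.2676)²/16.2676 = 3.6754
  (25 − 28.7394)²/28.7394 = 0.4865
  (28 − 31.9930)²/31.9930 = 0.4984
  (6 − 13.7324)²/13.7324 = 4.3539
  (28 − 24.2606)²/24.2606 = 0.5764
  (31 − 27.0070)²/27.0070 = 0.5904
χ² = 3.6754 + 0.4865 + 0.4984 + 4.3539 + 0.5764 + 0.5904 = 10.181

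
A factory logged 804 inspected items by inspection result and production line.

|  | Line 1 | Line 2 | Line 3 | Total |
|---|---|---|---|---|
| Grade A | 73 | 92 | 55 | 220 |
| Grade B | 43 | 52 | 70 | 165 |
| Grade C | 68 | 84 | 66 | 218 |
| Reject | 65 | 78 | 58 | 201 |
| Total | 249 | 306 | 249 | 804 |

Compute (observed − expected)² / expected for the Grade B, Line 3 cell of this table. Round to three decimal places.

6.990

Row total (Grade B) = 165; column total (Line 3) = 249; N = 804.
Expected count E = 165 × 249 / 804 = 51.1007.
Contribution = (O − E)²/E = (70 − 51.1007)² / 51.1007 = 6.990.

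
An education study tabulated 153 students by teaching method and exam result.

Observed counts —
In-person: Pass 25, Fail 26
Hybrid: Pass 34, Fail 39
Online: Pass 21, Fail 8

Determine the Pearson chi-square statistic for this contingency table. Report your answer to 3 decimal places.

Row totals: 51, 73, 29. Column totals: 80, 73. Grand total N = 153.
Expected counts (row total × column total / N):
  In-person, Pass: 51×80/153 = 26.6667
  In-person, Fail: 51×73/153 = 24.3333
  Hybrid, Pass: 73×80/153 = 38.1699
  Hybrid, Fail: 73×73/153 = 34.8301
  Online, Pass: 29×80/153 = 15.1634
  Online, Fail: 29×73/153 = 13.8366
Contributions (O − E)²/E:
  (25 − 26.6667)²/26.6667 = 0.1042
  (26 − 24.3333)²/24.3333 = 0.1142
  (34 − 38.1699)²/38.1699 = 0.4555
  (39 − 34.8301)²/34.8301 = 0.4992
  (21 − 15.1634)²/15.1634 = 2.2466
  (8 − 13.8366)²/13.8366 = 2.4620
χ² = 0.1042 + 0.1142 + 0.4555 + 0.4992 + 2.2466 + 2.4620 = 5.882

5.882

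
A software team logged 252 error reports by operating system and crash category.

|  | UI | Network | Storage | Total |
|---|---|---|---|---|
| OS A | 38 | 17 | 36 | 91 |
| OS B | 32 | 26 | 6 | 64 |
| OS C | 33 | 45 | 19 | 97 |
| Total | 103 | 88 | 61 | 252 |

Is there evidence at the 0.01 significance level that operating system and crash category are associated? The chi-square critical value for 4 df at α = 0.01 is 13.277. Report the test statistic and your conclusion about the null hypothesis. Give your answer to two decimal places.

29.09; reject H₀

Grand total N = 252.
Expected counts (row total × column total / N):
  OS A, UI: 91×103/252 = 37.194
  OS A, Network: 91×88/252 = 31.778
  OS A, Storage: 91×61/252 = 22.028
  OS B, UI: 64×103/252 = 26.159
  OS B, Network: 64×88/252 = 22.349
  OS B, Storage: 64×61/252 = 15.492
  OS C, UI: 97×103/252 = 39.647
  OS C, Network: 97×88/252 = 33.873
  OS C, Storage: 97×61/252 = 23.480
Contributions (O − E)²/E:
  (38 − 37.194)²/37.194 = 0.0175
  (17 − 31.778)²/31.778 = 6.8723
  (36 − 22.028)²/22.028 = 8.8622
  (32 − 26.159)²/26.159 = 1.3042
  (26 − 22.349)²/22.349 = 0.5964
  (6 − 15.492)²/15.492 = 5.8158
  (33 − 39.647)²/39.647 = 1.1144
  (45 − 33.873)²/33.873 = 3.6551
  (19 − 23.480)²/23.480 = 0.8548
χ² = 0.0175 + 6.8723 + 8.8622 + 1.3042 + 0.5964 + 5.8158 + 1.1144 + 3.6551 + 0.8548 = 29.09
df = (3−1)(3−1) = 4. Since 29.09 > 13.277, reject the null hypothesis of independence at α = 0.01.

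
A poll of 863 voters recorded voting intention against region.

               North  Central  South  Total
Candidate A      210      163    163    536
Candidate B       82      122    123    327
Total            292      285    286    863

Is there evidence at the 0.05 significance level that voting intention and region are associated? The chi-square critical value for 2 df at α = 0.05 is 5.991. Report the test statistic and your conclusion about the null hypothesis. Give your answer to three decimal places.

Grand total N = 863.
Expected counts (row total × column total / N):
  Candidate A, North: 536×292/863 = 181.3581
  Candidate A, Central: 536×285/863 = 177.0104
  Candidate A, South: 536×286/863 = 177.6315
  Candidate B, North: 327×292/863 = 110.6419
  Candidate B, Central: 327×285/863 = 107.9896
  Candidate B, South: 327×286/863 = 108.3685
Contributions (O − E)²/E:
  (210 − 181.3581)²/181.3581 = 4.5234
  (163 − 177.0104)²/177.0104 = 1.1089
  (163 − 177.6315)²/177.6315 = 1.2052
  (82 − 110.6419)²/110.6419 = 7.4145
  (122 − 107.9896)²/107.9896 = 1.8177
  (123 − 108.3685)²/108.3685 = 1.9755
χ² = 4.5234 + 1.1089 + 1.2052 + 7.4145 + 1.8177 + 1.9755 = 18.045
df = (2−1)(3−1) = 2. Since 18.045 > 5.991, reject the null hypothesis of independence at α = 0.05.

18.045; reject H₀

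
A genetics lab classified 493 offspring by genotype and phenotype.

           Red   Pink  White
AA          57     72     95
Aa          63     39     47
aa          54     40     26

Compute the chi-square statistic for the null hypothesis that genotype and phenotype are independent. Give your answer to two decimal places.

Row totals: 224, 149, 120. Column totals: 174, 151, 168. Grand total N = 493.
Expected counts (row total × column total / N):
  AA, Red: 224×174/493 = 79.0588
  AA, Pink: 224×151/493 = 68.6085
  AA, White: 224×168/493 = 76.3327
  Aa, Red: 149×174/493 = 52.5882
  Aa, Pink: 149×151/493 = 45.6369
  Aa, White: 149×168/493 = 50.7748
  aa, Red: 120×174/493 = 42.3529
  aa, Pink: 120×151/493 = 36.7546
  aa, White: 120×168/493 = 40.8925
Contributions (O − E)²/E:
  (57 − 79.0588)²/79.0588 = 6.1548
  (72 − 68.6085)²/68.6085 = 0.1677
  (95 − 76.3327)²/76.3327 = 4.5651
  (63 − 52.5882)²/52.5882 = 2.0614
  (39 − 45.6369)²/45.6369 = 0.9652
  (47 − 50.7748)²/50.7748 = 0.2806
  (54 − 42.3529)²/42.3529 = 3.2030
  (40 − 36.7546)²/36.7546 = 0.2866
  (26 − 40.8925)²/40.8925 = 5.4236
χ² = 6.1548 + 0.1677 + 4.5651 + 2.0614 + 0.9652 + 0.2806 + 3.2030 + 0.2866 + 5.4236 = 23.11

23.11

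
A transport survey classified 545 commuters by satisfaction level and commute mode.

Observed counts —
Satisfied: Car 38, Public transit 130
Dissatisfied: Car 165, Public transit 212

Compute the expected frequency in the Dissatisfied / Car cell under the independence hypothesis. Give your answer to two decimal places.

Row total (Dissatisfied) = 377; column total (Car) = 203; grand total N = 545.
Expected count = (row total × column total) / N = 377 × 203 / 545 = 140.42.

140.42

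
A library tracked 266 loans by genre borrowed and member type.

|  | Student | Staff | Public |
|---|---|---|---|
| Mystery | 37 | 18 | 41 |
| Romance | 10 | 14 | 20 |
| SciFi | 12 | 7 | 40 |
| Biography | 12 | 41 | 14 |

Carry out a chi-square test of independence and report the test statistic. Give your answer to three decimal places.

Row totals: 96, 44, 59, 67. Column totals: 71, 80, 115. Grand total N = 266.
Expected counts (row total × column total / N):
  Mystery, Student: 96×71/266 = 25.6241
  Mystery, Staff: 96×80/266 = 28.8722
  Mystery, Public: 96×115/266 = 41.5038
  Romance, Student: 44×71/266 = 11.7444
  Romance, Staff: 44×80/266 = 13.2331
  Romance, Public: 44×115/266 = 19.0226
  SciFi, Student: 59×71/266 = 15.7481
  SciFi, Staff: 59×80/266 = 17.7444
  SciFi, Public: 59×115/266 = 25.5075
  Biography, Student: 67×71/266 = 17.8835
  Biography, Staff: 67×80/266 = 20.1504
  Biography, Public: 67×115/266 = 28.9662
Contributions (O − E)²/E:
  (37 − 25.6241)²/25.6241 = 5.0504
  (18 − 28.8722)²/28.8722 = 4.0941
  (41 − 41.5038)²/41.5038 = 0.0061
  (10 − 11.7444)²/11.7444 = 0.2591
  (14 − 13.2331)²/13.2331 = 0.0444
  (20 − 19.0226)²/19.0226 = 0.0502
  (12 − 15.7481)²/15.7481 = 0.8921
  (7 − 17.7444)²/17.7444 = 6.5058
  (40 − 25.5075)²/25.5075 = 8.2341
  (12 − 17.8835)²/17.8835 = 1.9356
  (41 − 20.1504)²/20.1504 = 21.5731
  (14 − 28.9662)²/28.9662 = 7.7327
χ² = 5.0504 + 4.0941 + 0.0061 + 0.2591 + 0.0444 + 0.0502 + 0.8921 + 6.5058 + 8.2341 + 1.9356 + 21.5731 + 7.7327 = 56.378

56.378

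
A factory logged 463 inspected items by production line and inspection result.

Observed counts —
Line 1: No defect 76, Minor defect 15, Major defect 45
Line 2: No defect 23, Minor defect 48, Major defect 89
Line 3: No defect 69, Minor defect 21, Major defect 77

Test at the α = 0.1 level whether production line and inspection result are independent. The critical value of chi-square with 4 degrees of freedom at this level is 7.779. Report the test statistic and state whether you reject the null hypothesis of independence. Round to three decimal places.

Row totals: 136, 160, 167. Column totals: 168, 84, 211. Grand total N = 463.
Expected counts (row total × column total / N):
  Line 1, No defect: 136×168/463 = 49.34773
  Line 1, Minor defect: 136×84/463 = 24.67387
  Line 1, Major defect: 136×211/463 = 61.97840
  Line 2, No defect: 160×168/463 = 58.05616
  Line 2, Minor defect: 160×84/463 = 29.02808
  Line 2, Major defect: 160×211/463 = 72.91577
  Line 3, No defect: 167×168/463 = 60.59611
  Line 3, Minor defect: 167×84/463 = 30.29806
  Line 3, Major defect: 167×211/463 = 76.10583
Contributions (O − E)²/E:
  (76 − 49.34773)²/49.34773 = 14.3947
  (15 − 24.67387)²/24.67387 = 3.7928
  (45 − 61.97840)²/61.97840 = 4.6511
  (23 − 58.05616)²/58.05616 = 21.1680
  (48 − 29.02808)²/29.02808 = 12.3995
  (89 − 72.91577)²/72.91577 = 3.5480
  (69 − 60.59611)²/60.59611 = 1.1655
  (21 − 30.29806)²/30.29806 = 2.8534
  (77 − 76.10583)²/76.10583 = 0.0105
χ² = 14.3947 + 3.7928 + 4.6511 + 21.1680 + 12.3995 + 3.5480 + 1.1655 + 2.8534 + 0.0105 = 63.984
df = (3−1)(3−1) = 4. Since 63.984 > 7.779, reject the null hypothesis of independence at α = 0.1.

63.984; reject H₀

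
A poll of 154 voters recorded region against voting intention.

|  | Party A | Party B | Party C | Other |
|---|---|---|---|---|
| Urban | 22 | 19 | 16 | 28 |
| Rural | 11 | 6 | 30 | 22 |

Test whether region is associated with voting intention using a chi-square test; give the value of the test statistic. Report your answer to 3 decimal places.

Row totals: 85, 69. Column totals: 33, 25, 46, 50. Grand total N = 154.
Expected counts (row total × column total / N):
  Urban, Party A: 85×33/154 = 18.2143
  Urban, Party B: 85×25/154 = 13.7987
  Urban, Party C: 85×46/154 = 25.3896
  Urban, Other: 85×50/154 = 27.5974
  Rural, Party A: 69×33/154 = 14.7857
  Rural, Party B: 69×25/154 = 11.2013
  Rural, Party C: 69×46/154 = 20.6104
  Rural, Other: 69×50/154 = 22.4026
Contributions (O − E)²/E:
  (22 − 18.2143)²/18.2143 = 0.7868
  (19 − 13.7987)²/13.7987 = 1.9606
  (16 − 25.3896)²/25.3896 = 3.4725
  (28 − 27.5974)²/27.5974 = 0.0059
  (11 − 14.7857)²/14.7857 = 0.9693
  (6 − 11.2013)²/11.2013 = 2.4152
  (30 − 20.6104)²/20.6104 = 4.2777
  (22 − 22.4026)²/22.4026 = 0.0072
χ² = 0.7868 + 1.9606 + 3.4725 + 0.0059 + 0.9693 + 2.4152 + 4.2777 + 0.0072 = 13.895

13.895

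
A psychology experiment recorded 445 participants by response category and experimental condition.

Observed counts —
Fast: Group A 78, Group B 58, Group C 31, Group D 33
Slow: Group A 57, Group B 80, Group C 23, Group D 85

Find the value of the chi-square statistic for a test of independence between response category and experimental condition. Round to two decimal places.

26.60

Row totals: 200, 245. Column totals: 135, 138, 54, 118. Grand total N = 445.
Expected counts (row total × column total / N):
  Fast, Group A: 200×135/445 = 60.674
  Fast, Group B: 200×138/445 = 62.022
  Fast, Group C: 200×54/445 = 24.270
  Fast, Group D: 200×118/445 = 53.034
  Slow, Group A: 245×135/445 = 74.326
  Slow, Group B: 245×138/445 = 75.978
  Slow, Group C: 245×54/445 = 29.730
  Slow, Group D: 245×118/445 = 64.966
Contributions (O − E)²/E:
  (78 − 60.674)²/60.674 = 4.9476
  (58 − 62.022)²/62.022 = 0.2608
  (31 − 24.270)²/24.270 = 1.8662
  (33 − 53.034)²/53.034 = 7.5680
  (57 − 74.326)²/74.326 = 4.0388
  (80 − 75.978)²/75.978 = 0.2129
  (23 − 29.730)²/29.730 = 1.5235
  (85 − 64.966)²/64.966 = 6.1780
χ² = 4.9476 + 0.2608 + 1.8662 + 7.5680 + 4.0388 + 0.2129 + 1.5235 + 6.1780 = 26.60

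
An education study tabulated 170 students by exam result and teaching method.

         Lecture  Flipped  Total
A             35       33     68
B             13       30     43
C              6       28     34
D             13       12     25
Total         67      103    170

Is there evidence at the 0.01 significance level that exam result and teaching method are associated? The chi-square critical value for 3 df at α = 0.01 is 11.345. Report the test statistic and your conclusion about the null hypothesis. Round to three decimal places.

Grand total N = 170.
Expected counts (row total × column total / N):
  A, Lecture: 68×67/170 = 26.8000
  A, Flipped: 68×103/170 = 41.2000
  B, Lecture: 43×67/170 = 16.9471
  B, Flipped: 43×103/170 = 26.0529
  C, Lecture: 34×67/170 = 13.4000
  C, Flipped: 34×103/170 = 20.6000
  D, Lecture: 25×67/170 = 9.8529
  D, Flipped: 25×103/170 = 15.1471
Contributions (O − E)²/E:
  (35 − 26.8000)²/26.8000 = 2.5090
  (33 − 41.2000)²/41.2000 = 1.6320
  (13 − 16.9471)²/16.9471 = 0.9193
  (30 − 26.0529)²/26.0529 = 0.5980
  (6 − 13.4000)²/13.4000 = 4.0866
  (28 − 20.6000)²/20.6000 = 2.6583
  (13 − 9.8529)²/9.8529 = 1.0052
  (12 − 15.1471)²/15.1471 = 0.6539
χ² = 2.5090 + 1.6320 + 0.9193 + 0.5980 + 4.0866 + 2.6583 + 1.0052 + 0.6539 = 14.062
df = (4−1)(2−1) = 3. Since 14.062 > 11.345, reject the null hypothesis of independence at α = 0.01.

14.062; reject H₀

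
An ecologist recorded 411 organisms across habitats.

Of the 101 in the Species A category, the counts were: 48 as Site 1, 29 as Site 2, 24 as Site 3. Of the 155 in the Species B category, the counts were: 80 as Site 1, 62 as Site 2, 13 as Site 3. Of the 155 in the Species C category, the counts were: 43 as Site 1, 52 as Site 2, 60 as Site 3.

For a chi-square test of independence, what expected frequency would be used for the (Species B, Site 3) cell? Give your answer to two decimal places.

36.58

Row total (Species B) = 155; column total (Site 3) = 97; grand total N = 411.
Expected count = (row total × column total) / N = 155 × 97 / 411 = 36.58.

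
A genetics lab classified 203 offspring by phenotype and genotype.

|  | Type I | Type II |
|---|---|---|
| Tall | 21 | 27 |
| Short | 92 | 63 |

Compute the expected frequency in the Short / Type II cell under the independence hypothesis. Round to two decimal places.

Row total (Short) = 155; column total (Type II) = 90; grand total N = 203.
Expected count = (row total × column total) / N = 155 × 90 / 203 = 68.72.

68.72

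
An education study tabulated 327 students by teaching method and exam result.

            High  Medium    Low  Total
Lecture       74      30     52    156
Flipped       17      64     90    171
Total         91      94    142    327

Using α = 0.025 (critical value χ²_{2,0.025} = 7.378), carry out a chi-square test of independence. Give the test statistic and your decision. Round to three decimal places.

Grand total N = 327.
Expected counts (row total × column total / N):
  Lecture, High: 156×91/327 = 43.41284
  Lecture, Medium: 156×94/327 = 44.84404
  Lecture, Low: 156×142/327 = 67.74312
  Flipped, High: 171×91/327 = 47.58716
  Flipped, Medium: 171×94/327 = 49.15596
  Flipped, Low: 171×142/327 = 74.25688
Contributions (O − E)²/E:
  (74 − 43.41284)²/43.41284 = 21.5506
  (30 − 44.84404)²/44.84404 = 4.9136
  (52 − 67.74312)²/67.74312 = 3.6586
  (17 − 47.58716)²/47.58716 = 19.6602
  (64 − 49.15596)²/49.15596 = 4.4826
  (90 − 74.25688)²/74.25688 = 3.3377
χ² = 21.5506 + 4.9136 + 3.6586 + 19.6602 + 4.4826 + 3.3377 = 57.603
df = (2−1)(3−1) = 2. Since 57.603 > 7.378, reject the null hypothesis of independence at α = 0.025.

57.603; reject H₀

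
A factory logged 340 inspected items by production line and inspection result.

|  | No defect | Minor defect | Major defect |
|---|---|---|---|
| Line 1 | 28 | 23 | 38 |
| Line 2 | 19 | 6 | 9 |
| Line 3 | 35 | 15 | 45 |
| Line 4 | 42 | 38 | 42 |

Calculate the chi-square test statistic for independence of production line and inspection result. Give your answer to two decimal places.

Row totals: 89, 34, 95, 122. Column totals: 124, 82, 134. Grand total N = 340.
Expected counts (row total × column total / N):
  Line 1, No defect: 89×124/340 = 32.459
  Line 1, Minor defect: 89×82/340 = 21.465
  Line 1, Major defect: 89×134/340 = 35.076
  Line 2, No defect: 34×124/340 = 12.400
  Line 2, Minor defect: 34×82/340 = 8.200
  Line 2, Major defect: 34×134/340 = 13.400
  Line 3, No defect: 95×124/340 = 34.647
  Line 3, Minor defect: 95×82/340 = 22.912
  Line 3, Major defect: 95×134/340 = 37.441
  Line 4, No defect: 122×124/340 = 44.494
  Line 4, Minor defect: 122×82/340 = 29.424
  Line 4, Major defect: 122×134/340 = 48.082
Contributions (O − E)²/E:
  (28 − 32.459)²/32.459 = 0.6125
  (23 − 21.465)²/21.465 = 0.1098
  (38 − 35.076)²/35.076 = 0.2438
  (19 − 12.400)²/12.400 = 3.5129
  (6 − 8.200)²/8.200 = 0.5902
  (9 − 13.400)²/13.400 = 1.4448
  (35 − 34.647)²/34.647 = 0.0036
  (15 − 22.912)²/22.912 = 2.7322
  (45 − 37.441)²/37.441 = 1.5261
  (42 − 44.494)²/44.494 = 0.1398
  (38 − 29.424)²/29.424 = 2.4996
  (42 − 48.082)²/48.082 = 0.7693
χ² = 0.6125 + 0.1098 + 0.2438 + 3.5129 + 0.5902 + 1.4448 + 0.0036 + 2.7322 + 1.5261 + 0.1398 + 2.4996 + 0.7693 = 14.18

14.18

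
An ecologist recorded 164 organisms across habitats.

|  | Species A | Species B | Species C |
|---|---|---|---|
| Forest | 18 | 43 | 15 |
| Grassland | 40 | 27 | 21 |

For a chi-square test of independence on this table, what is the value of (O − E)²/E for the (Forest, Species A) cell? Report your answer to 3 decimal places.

2.932

Row total (Forest) = 76; column total (Species A) = 58; N = 164.
Expected count E = 76 × 58 / 164 = 26.8780.
Contribution = (O − E)²/E = (18 − 26.8780)² / 26.8780 = 2.932.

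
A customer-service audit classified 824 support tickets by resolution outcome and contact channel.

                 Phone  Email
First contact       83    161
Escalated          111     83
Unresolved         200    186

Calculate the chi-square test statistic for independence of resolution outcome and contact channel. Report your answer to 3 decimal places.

Row totals: 244, 194, 386. Column totals: 394, 430. Grand total N = 824.
Expected counts (row total × column total / N):
  First contact, Phone: 244×394/824 = 116.6699
  First contact, Email: 244×430/824 = 127.3301
  Escalated, Phone: 194×394/824 = 92.7621
  Escalated, Email: 194×430/824 = 101.2379
  Unresolved, Phone: 386×394/824 = 184.5680
  Unresolved, Email: 386×430/824 = 201.4320
Contributions (O − E)²/E:
  (83 − 116.6699)²/116.6699 = 9.7168
  (161 − 127.3301)²/127.3301 = 8.9033
  (111 − 92.7621)²/92.7621 = 3.5857
  (83 − 101.2379)²/101.2379 = 3.2855
  (200 − 184.5680)²/184.5680 = 1.2903
  (186 − 201.4320)²/201.4320 = 1.1823
χ² = 9.7168 + 8.9033 + 3.5857 + 3.2855 + 1.2903 + 1.1823 = 27.964

27.964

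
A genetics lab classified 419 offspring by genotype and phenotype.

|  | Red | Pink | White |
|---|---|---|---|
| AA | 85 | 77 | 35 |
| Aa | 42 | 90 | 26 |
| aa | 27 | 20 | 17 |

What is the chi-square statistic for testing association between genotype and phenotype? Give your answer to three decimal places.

Row totals: 197, 158, 64. Column totals: 154, 187, 78. Grand total N = 419.
Expected counts (row total × column total / N):
  AA, Red: 197×154/419 = 72.4057
  AA, Pink: 197×187/419 = 87.9212
  AA, White: 197×78/419 = 36.6730
  Aa, Red: 158×154/419 = 58.0716
  Aa, Pink: 158×187/419 = 70.5155
  Aa, White: 158×78/419 = 29.4129
  aa, Red: 64×154/419 = 23.5227
  aa, Pink: 64×187/419 = 28.5632
  aa, White: 64×78/419 = 11.9141
Contributions (O − E)²/E:
  (85 − 72.4057)²/72.4057 = 2.1907
  (77 − 87.9212)²/87.9212 = 1.3566
  (35 − 36.6730)²/36.6730 = 0.0763
  (42 − 58.0716)²/58.0716 = 4.4479
  (90 − 70.5155)²/70.5155 = 5.3839
  (26 − 29.4129)²/29.4129 = 0.3960
  (27 − 23.5227)²/23.5227 = 0.5140
  (20 − 28.5632)²/28.5632 = 2.5672
  (17 − 11.9141)²/11.9141 = 2.1711
χ² = 2.1907 + 1.3566 + 0.0763 + 4.4479 + 5.3839 + 0.3960 + 0.5140 + 2.5672 + 2.1711 = 19.104

19.104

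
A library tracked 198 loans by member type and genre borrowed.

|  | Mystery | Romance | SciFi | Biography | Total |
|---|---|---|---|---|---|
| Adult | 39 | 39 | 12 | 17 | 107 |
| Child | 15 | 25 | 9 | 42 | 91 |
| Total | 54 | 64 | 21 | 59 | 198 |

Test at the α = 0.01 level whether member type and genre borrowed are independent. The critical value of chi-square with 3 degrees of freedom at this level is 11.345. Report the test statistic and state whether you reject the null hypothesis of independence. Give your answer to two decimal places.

Grand total N = 198.
Expected counts (row total × column total / N):
  Adult, Mystery: 107×54/198 = 29.182
  Adult, Romance: 107×64/198 = 34.586
  Adult, SciFi: 107×21/198 = 11.348
  Adult, Biography: 107×59/198 = 31.884
  Child, Mystery: 91×54/198 = 24.818
  Child, Romance: 91×64/198 = 29.414
  Child, SciFi: 91×21/198 = 9.652
  Child, Biography: 91×59/198 = 27.116
Contributions (O − E)²/E:
  (39 − 29.182)²/29.182 = 3.3032
  (39 − 34.586)²/34.586 = 0.5633
  (12 − 11.348)²/11.348 = 0.0375
  (17 − 31.884)²/31.884 = 6.9481
  (15 − 24.818)²/24.818 = 3.8840
  (25 − 29.414)²/29.414 = 0.6624
  (9 − 9.652)²/9.652 = 0.0440
  (42 − 27.116)²/27.116 = 8.1698
χ² = 3.3032 + 0.5633 + 0.0375 + 6.9481 + 3.8840 + 0.6624 + 0.0440 + 8.1698 = 23.61
df = (2−1)(4−1) = 3. Since 23.61 > 11.345, reject the null hypothesis of independence at α = 0.01.

23.61; reject H₀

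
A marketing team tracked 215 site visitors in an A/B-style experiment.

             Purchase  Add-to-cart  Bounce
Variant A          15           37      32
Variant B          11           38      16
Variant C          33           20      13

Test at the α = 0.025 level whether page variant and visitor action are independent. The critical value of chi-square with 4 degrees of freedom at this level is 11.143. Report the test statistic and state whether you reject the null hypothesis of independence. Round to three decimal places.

Row totals: 84, 65, 66. Column totals: 59, 95, 61. Grand total N = 215.
Expected counts (row total × column total / N):
  Variant A, Purchase: 84×59/215 = 23.0512
  Variant A, Add-to-cart: 84×95/215 = 37.1163
  Variant A, Bounce: 84×61/215 = 23.8326
  Variant B, Purchase: 65×59/215 = 17.8372
  Variant B, Add-to-cart: 65×95/215 = 28.7209
  Variant B, Bounce: 65×61/215 = 18.4419
  Variant C, Purchase: 66×59/215 = 18.1116
  Variant C, Add-to-cart: 66×95/215 = 29.1628
  Variant C, Bounce: 66×61/215 = 18.7256
Contributions (O − E)²/E:
  (15 − 23.0512)²/23.0512 = 2.8121
  (37 − 37.1163)²/37.1163 = 0.0004
  (32 − 23.8326)²/23.8326 = 2.7990
  (11 − 17.8372)²/17.8372 = 2.6208
  (38 − 28.7209)²/28.7209 = 2.9979
  (16 − 18.4419)²/18.4419 = 0.3233
  (33 − 18.1116)²/18.1116 = 12.2388
  (20 − 29.1628)²/29.1628 = 2.8789
  (13 − 18.7256)²/18.7256 = 1.7507
χ² = 2.8121 + 0.0004 + 2.7990 + 2.6208 + 2.9979 + 0.3233 + 12.2388 + 2.8789 + 1.7507 = 28.422
df = (3−1)(3−1) = 4. Since 28.422 > 11.143, reject the null hypothesis of independence at α = 0.025.

28.422; reject H₀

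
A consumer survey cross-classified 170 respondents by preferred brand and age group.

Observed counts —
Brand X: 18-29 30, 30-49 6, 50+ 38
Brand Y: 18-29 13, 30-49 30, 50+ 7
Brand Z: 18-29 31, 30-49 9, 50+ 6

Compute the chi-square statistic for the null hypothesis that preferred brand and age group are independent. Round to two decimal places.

61.11

Row totals: 74, 50, 46. Column totals: 74, 45, 51. Grand total N = 170.
Expected counts (row total × column total / N):
  Brand X, 18-29: 74×74/170 = 32.212
  Brand X, 30-49: 74×45/170 = 19.588
  Brand X, 50+: 74×51/170 = 22.200
  Brand Y, 18-29: 50×74/170 = 21.765
  Brand Y, 30-49: 50×45/170 = 13.235
  Brand Y, 50+: 50×51/170 = 15.000
  Brand Z, 18-29: 46×74/170 = 20.024
  Brand Z, 30-49: 46×45/170 = 12.176
  Brand Z, 50+: 46×51/170 = 13.800
Contributions (O − E)²/E:
  (30 − 32.212)²/32.212 = 0.1519
  (6 − 19.588)²/19.588 = 9.4259
  (38 − 22.200)²/22.200 = 11.2450
  (13 − 21.765)²/21.765 = 3.5298
  (30 − 13.235)²/13.235 = 21.2365
  (7 − 15.000)²/15.000 = 4.2667
  (31 − 20.024)²/20.024 = 6.0164
  (9 − 12.176)²/12.176 = 0.8284
  (6 − 13.800)²/13.800 = 4.4087
χ² = 0.1519 + 9.4259 + 11.2450 + 3.5298 + 21.2365 + 4.2667 + 6.0164 + 0.8284 + 4.4087 = 61.11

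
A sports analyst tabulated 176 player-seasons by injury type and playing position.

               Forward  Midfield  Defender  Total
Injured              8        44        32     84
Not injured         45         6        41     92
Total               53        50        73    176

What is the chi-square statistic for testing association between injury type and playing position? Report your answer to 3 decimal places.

55.571

Grand total N = 176.
Expected counts (row total × column total / N):
  Injured, Forward: 84×53/176 = 25.2955
  Injured, Midfield: 84×50/176 = 23.8636
  Injured, Defender: 84×73/176 = 34.8409
  Not injured, Forward: 92×53/176 = 27.7045
  Not injured, Midfield: 92×50/176 = 26.1364
  Not injured, Defender: 92×73/176 = 38.1591
Contributions (O − E)²/E:
  (8 − 25.2955)²/25.2955 = 11.8256
  (44 − 23.8636)²/23.8636 = 16.9913
  (32 − 34.8409)²/34.8409 = 0.2316
  (45 − 27.7045)²/27.7045 = 10.7973
  (6 − 26.1364)²/26.1364 = 15.5138
  (41 − 38.1591)²/38.1591 = 0.2115
χ² = 11.8256 + 16.9913 + 0.2316 + 10.7973 + 15.5138 + 0.2115 = 55.571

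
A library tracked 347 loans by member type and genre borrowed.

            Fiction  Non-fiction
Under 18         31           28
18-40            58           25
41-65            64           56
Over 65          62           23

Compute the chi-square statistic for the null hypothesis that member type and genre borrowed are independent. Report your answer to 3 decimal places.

12.566

Row totals: 59, 83, 120, 85. Column totals: 215, 132. Grand total N = 347.
Expected counts (row total × column total / N):
  Under 18, Fiction: 59×215/347 = 36.5562
  Under 18, Non-fiction: 59×132/347 = 22.4438
  18-40, Fiction: 83×215/347 = 51.4265
  18-40, Non-fiction: 83×132/347 = 31.5735
  41-65, Fiction: 120×215/347 = 74.3516
  41-65, Non-fiction: 120×132/347 = 45.6484
  Over 65, Fiction: 85×215/347 = 52.6657
  Over 65, Non-fiction: 85×132/347 = 32.3343
Contributions (O − E)²/E:
  (31 − 36.5562)²/36.5562 = 0.8445
  (28 − 22.4438)²/22.4438 = 1.3755
  (58 − 51.4265)²/51.4265 = 0.8402
  (25 − 31.5735)²/31.5735 = 1.3686
  (64 − 74.3516)²/74.3516 = 1.4412
  (56 − 45.6484)²/45.6484 = 2.3474
  (62 − 52.6657)²/52.6657 = 1.6544
  (23 − 32.3343)²/32.3343 = 2.6946
χ² = 0.8445 + 1.3755 + 0.8402 + 1.3686 + 1.4412 + 2.3474 + 1.6544 + 2.6946 = 12.566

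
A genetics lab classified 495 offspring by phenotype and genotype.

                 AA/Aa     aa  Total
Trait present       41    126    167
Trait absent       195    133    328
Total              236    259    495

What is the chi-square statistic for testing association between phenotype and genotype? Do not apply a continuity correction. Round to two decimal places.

Grand total N = 495.
Expected counts (row total × column total / N):
  Trait present, AA/Aa: 167×236/495 = 79.620
  Trait present, aa: 167×259/495 = 87.380
  Trait absent, AA/Aa: 328×236/495 = 156.380
  Trait absent, aa: 328×259/495 = 171.620
Contributions (O − E)²/E:
  (41 − 79.620)²/79.620 = 18.7328
  (126 − 87.380)²/87.380 = 17.0692
  (195 − 156.380)²/156.380 = 9.5377
  (133 − 171.620)²/171.620 = 8.6907
χ² = 18.7328 + 17.0692 + 9.5377 + 8.6907 = 54.03

54.03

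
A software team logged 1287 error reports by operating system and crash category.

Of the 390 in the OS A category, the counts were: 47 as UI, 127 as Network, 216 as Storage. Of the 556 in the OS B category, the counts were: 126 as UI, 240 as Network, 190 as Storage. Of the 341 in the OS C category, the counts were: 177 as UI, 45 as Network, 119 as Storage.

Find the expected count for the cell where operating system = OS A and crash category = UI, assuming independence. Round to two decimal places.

106.06

Row total (OS A) = 390; column total (UI) = 350; grand total N = 1287.
Expected count = (row total × column total) / N = 390 × 350 / 1287 = 106.06.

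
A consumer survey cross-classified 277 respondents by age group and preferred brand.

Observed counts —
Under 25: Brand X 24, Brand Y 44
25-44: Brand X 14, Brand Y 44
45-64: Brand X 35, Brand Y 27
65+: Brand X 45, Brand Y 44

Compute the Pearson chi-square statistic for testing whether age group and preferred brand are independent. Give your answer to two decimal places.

Row totals: 68, 58, 62, 89. Column totals: 118, 159. Grand total N = 277.
Expected counts (row total × column total / N):
  Under 25, Brand X: 68×118/277 = 28.968
  Under 25, Brand Y: 68×159/277 = 39.032
  25-44, Brand X: 58×118/277 = 24.708
  25-44, Brand Y: 58×159/277 = 33.292
  45-64, Brand X: 62×118/277 = 26.412
  45-64, Brand Y: 62×159/277 = 35.588
  65+, Brand X: 89×118/277 = 37.913
  65+, Brand Y: 89×159/277 = 51.087
Contributions (O − E)²/E:
  (24 − 28.968)²/28.968 = 0.8520
  (44 − 39.032)²/39.032 = 0.6323
  (14 − 24.708)²/24.708 = 4.6407
  (44 − 33.292)²/33.292 = 3.4441
  (35 − 26.412)²/26.412 = 2.7924
  (27 − 35.588)²/35.588 = 2.0724
  (45 − 37.913)²/37.913 = 1.3248
  (44 − 51.087)²/51.087 = 0.9831
χ² = 0.8520 + 0.6323 + 4.6407 + 3.4441 + 2.7924 + 2.0724 + 1.3248 + 0.9831 = 16.74

16.74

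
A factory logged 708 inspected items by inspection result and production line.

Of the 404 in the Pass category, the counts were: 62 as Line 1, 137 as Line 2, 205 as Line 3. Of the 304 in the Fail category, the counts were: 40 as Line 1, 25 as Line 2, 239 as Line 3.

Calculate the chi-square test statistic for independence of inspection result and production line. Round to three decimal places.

Row totals: 404, 304. Column totals: 102, 162, 444. Grand total N = 708.
Expected counts (row total × column total / N):
  Pass, Line 1: 404×102/708 = 58.2034
  Pass, Line 2: 404×162/708 = 92.4407
  Pass, Line 3: 404×444/708 = 253.3559
  Fail, Line 1: 304×102/708 = 43.7966
  Fail, Line 2: 304×162/708 = 69.5593
  Fail, Line 3: 304×444/708 = 190.6441
Contributions (O − E)²/E:
  (62 − 58.2034)²/58.2034 = 0.2477
  (137 − 92.4407)²/92.4407 = 21.4790
  (205 − 253.3559)²/253.3559 = 9.2293
  (40 − 43.7966)²/43.7966 = 0.3291
  (25 − 69.5593)²/69.5593 = 28.5444
  (239 − 190.6441)²/190.6441 = 12.2652
χ² = 0.2477 + 21.4790 + 9.2293 + 0.3291 + 28.5444 + 12.2652 = 72.095

72.095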